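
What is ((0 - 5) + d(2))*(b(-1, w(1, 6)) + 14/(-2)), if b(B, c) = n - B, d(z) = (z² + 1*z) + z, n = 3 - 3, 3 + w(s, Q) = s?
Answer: -18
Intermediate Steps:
w(s, Q) = -3 + s
n = 0
d(z) = z² + 2*z (d(z) = (z² + z) + z = (z + z²) + z = z² + 2*z)
b(B, c) = -B (b(B, c) = 0 - B = -B)
((0 - 5) + d(2))*(b(-1, w(1, 6)) + 14/(-2)) = ((0 - 5) + 2*(2 + 2))*(-1*(-1) + 14/(-2)) = (-5 + 2*4)*(1 + 14*(-½)) = (-5 + 8)*(1 - 7) = 3*(-6) = -18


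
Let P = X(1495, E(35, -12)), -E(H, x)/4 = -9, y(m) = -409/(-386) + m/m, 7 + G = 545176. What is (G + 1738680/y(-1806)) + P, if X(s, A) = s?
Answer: 73715224/53 ≈ 1.3909e+6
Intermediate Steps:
G = 545169 (G = -7 + 545176 = 545169)
y(m) = 795/386 (y(m) = -409*(-1/386) + 1 = 409/386 + 1 = 795/386)
E(H, x) = 36 (E(H, x) = -4*(-9) = 36)
P = 1495
(G + 1738680/y(-1806)) + P = (545169 + 1738680/(795/386)) + 1495 = (545169 + 1738680*(386/795)) + 1495 = (545169 + 44742032/53) + 1495 = 73635989/53 + 1495 = 73715224/53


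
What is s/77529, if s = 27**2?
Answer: 243/25843 ≈ 0.0094029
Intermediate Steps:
s = 729
s/77529 = 729/77529 = 729*(1/77529) = 243/25843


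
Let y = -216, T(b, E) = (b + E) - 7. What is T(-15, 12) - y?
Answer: 206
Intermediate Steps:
T(b, E) = -7 + E + b (T(b, E) = (E + b) - 7 = -7 + E + b)
T(-15, 12) - y = (-7 + 12 - 15) - 1*(-216) = -10 + 216 = 206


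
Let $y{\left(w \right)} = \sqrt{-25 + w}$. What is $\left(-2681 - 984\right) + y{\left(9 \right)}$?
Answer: $-3665 + 4 i \approx -3665.0 + 4.0 i$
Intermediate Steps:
$\left(-2681 - 984\right) + y{\left(9 \right)} = \left(-2681 - 984\right) + \sqrt{-25 + 9} = \left(-2681 - 984\right) + \sqrt{-16} = -3665 + 4 i$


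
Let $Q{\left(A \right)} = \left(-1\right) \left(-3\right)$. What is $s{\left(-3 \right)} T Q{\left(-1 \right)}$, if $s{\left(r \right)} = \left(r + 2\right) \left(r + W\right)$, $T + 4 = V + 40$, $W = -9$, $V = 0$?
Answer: $1296$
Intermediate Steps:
$T = 36$ ($T = -4 + \left(0 + 40\right) = -4 + 40 = 36$)
$Q{\left(A \right)} = 3$
$s{\left(r \right)} = \left(-9 + r\right) \left(2 + r\right)$ ($s{\left(r \right)} = \left(r + 2\right) \left(r - 9\right) = \left(2 + r\right) \left(-9 + r\right) = \left(-9 + r\right) \left(2 + r\right)$)
$s{\left(-3 \right)} T Q{\left(-1 \right)} = \left(-18 + \left(-3\right)^{2} - -21\right) 36 \cdot 3 = \left(-18 + 9 + 21\right) 36 \cdot 3 = 12 \cdot 36 \cdot 3 = 432 \cdot 3 = 1296$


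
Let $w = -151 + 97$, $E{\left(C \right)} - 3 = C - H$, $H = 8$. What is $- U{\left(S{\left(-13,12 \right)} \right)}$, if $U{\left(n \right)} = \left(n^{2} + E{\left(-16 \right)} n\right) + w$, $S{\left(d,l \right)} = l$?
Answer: $162$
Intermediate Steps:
$E{\left(C \right)} = -5 + C$ ($E{\left(C \right)} = 3 + \left(C - 8\right) = 3 + \left(-8 + C\right) = -5 + C$)
$w = -54$
$U{\left(n \right)} = -54 + n^{2} - 21 n$ ($U{\left(n \right)} = \left(n^{2} + \left(-5 - 16\right) n\right) - 54 = \left(n^{2} - 21 n\right) - 54 = -54 + n^{2} - 21 n$)
$- U{\left(S{\left(-13,12 \right)} \right)} = - (-54 + 12^{2} - 252) = - (-54 + 144 - 252) = \left(-1\right) \left(-162\right) = 162$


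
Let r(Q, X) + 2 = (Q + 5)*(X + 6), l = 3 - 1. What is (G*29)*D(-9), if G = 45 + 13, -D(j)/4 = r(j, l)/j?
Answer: -228752/9 ≈ -25417.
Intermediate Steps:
l = 2
r(Q, X) = -2 + (5 + Q)*(6 + X) (r(Q, X) = -2 + (Q + 5)*(X + 6) = -2 + (5 + Q)*(6 + X))
D(j) = -4*(38 + 8*j)/j (D(j) = -4*(28 + 5*2 + 6*j + j*2)/j = -4*(28 + 10 + 6*j + 2*j)/j = -4*(38 + 8*j)/j)
G = 58
(G*29)*D(-9) = (58*29)*(-32 - 152/(-9)) = 1682*(-32 - 152*(-1/9)) = 1682*(-32 + 152/9) = 1682*(-136/9) = -228752/9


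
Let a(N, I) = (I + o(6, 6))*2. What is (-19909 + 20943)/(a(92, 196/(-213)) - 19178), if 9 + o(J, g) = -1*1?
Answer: -110121/2044783 ≈ -0.053855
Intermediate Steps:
o(J, g) = -10 (o(J, g) = -9 - 1*1 = -9 - 1 = -10)
a(N, I) = -20 + 2*I (a(N, I) = (I - 10)*2 = (-10 + I)*2 = -20 + 2*I)
(-19909 + 20943)/(a(92, 196/(-213)) - 19178) = (-19909 + 20943)/((-20 + 2*(196/(-213))) - 19178) = 1034/((-20 + 2*(196*(-1/213))) - 19178) = 1034/((-20 + 2*(-196/213)) - 19178) = 1034/((-20 - 392/213) - 19178) = 1034/(-4652/213 - 19178) = 1034/(-4089566/213) = 1034*(-213/4089566) = -110121/2044783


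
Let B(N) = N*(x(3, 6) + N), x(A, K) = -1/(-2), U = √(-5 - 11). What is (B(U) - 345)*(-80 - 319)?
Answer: 144039 - 798*I ≈ 1.4404e+5 - 798.0*I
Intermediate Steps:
U = 4*I (U = √(-16) = 4*I ≈ 4.0*I)
x(A, K) = ½ (x(A, K) = -1*(-½) = ½)
B(N) = N*(½ + N)
(B(U) - 345)*(-80 - 319) = ((4*I)*(½ + 4*I) - 345)*(-80 - 319) = (4*I*(½ + 4*I) - 345)*(-399) = (-345 + 4*I*(½ + 4*I))*(-399) = 137655 - 1596*I*(½ + 4*I)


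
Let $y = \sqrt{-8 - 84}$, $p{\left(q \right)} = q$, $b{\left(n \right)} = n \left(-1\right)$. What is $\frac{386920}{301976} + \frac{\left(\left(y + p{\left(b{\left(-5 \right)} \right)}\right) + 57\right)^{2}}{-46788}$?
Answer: $\frac{75759817}{63075237} - \frac{62 i \sqrt{23}}{11697} \approx 1.2011 - 0.02542 i$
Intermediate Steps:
$b{\left(n \right)} = - n$
$y = 2 i \sqrt{23}$ ($y = \sqrt{-92} = 2 i \sqrt{23} \approx 9.5917 i$)
$\frac{386920}{301976} + \frac{\left(\left(y + p{\left(b{\left(-5 \right)} \right)}\right) + 57\right)^{2}}{-46788} = \frac{386920}{301976} + \frac{\left(\left(2 i \sqrt{23} - -5\right) + 57\right)^{2}}{-46788} = 386920 \cdot \frac{1}{301976} + \left(\left(2 i \sqrt{23} + 5\right) + 57\right)^{2} \left(- \frac{1}{46788}\right) = \frac{48365}{37747} + \left(\left(5 + 2 i \sqrt{23}\right) + 57\right)^{2} \left(- \frac{1}{46788}\right) = \frac{48365}{37747} + \left(62 + 2 i \sqrt{23}\right)^{2} \left(- \frac{1}{46788}\right) = \frac{48365}{37747} - \frac{\left(62 + 2 i \sqrt{23}\right)^{2}}{46788}$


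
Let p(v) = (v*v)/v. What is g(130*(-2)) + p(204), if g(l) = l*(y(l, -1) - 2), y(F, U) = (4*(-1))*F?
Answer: -269676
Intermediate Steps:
y(F, U) = -4*F
p(v) = v (p(v) = v**2/v = v)
g(l) = l*(-2 - 4*l) (g(l) = l*(-4*l - 2) = l*(-2 - 4*l))
g(130*(-2)) + p(204) = -2*130*(-2)*(1 + 2*(130*(-2))) + 204 = -2*(-260)*(1 + 2*(-260)) + 204 = -2*(-260)*(1 - 520) + 204 = -2*(-260)*(-519) + 204 = -269880 + 204 = -269676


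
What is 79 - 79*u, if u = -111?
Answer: 8848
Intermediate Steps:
79 - 79*u = 79 - 79*(-111) = 79 + 8769 = 8848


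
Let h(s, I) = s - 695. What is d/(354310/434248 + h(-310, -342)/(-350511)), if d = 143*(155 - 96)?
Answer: 214030801340356/20770995275 ≈ 10304.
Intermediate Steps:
h(s, I) = -695 + s
d = 8437 (d = 143*59 = 8437)
d/(354310/434248 + h(-310, -342)/(-350511)) = 8437/(354310/434248 + (-695 - 310)/(-350511)) = 8437/(354310*(1/434248) - 1005*(-1/350511)) = 8437/(177155/217124 + 335/116837) = 8437/(20770995275/25368116788) = 8437*(25368116788/20770995275) = 214030801340356/20770995275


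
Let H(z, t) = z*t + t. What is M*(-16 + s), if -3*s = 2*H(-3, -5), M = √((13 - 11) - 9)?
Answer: -68*I*√7/3 ≈ -59.97*I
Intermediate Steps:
H(z, t) = t + t*z (H(z, t) = t*z + t = t + t*z)
M = I*√7 (M = √(2 - 9) = √(-7) = I*√7 ≈ 2.6458*I)
s = -20/3 (s = -2*(-5*(1 - 3))/3 = -2*(-5*(-2))/3 = -2*10/3 = -⅓*20 = -20/3 ≈ -6.6667)
M*(-16 + s) = (I*√7)*(-16 - 20/3) = (I*√7)*(-68/3) = -68*I*√7/3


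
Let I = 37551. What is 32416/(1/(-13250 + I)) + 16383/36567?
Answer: 9601777687285/12189 ≈ 7.8774e+8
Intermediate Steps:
32416/(1/(-13250 + I)) + 16383/36567 = 32416/(1/(-13250 + 37551)) + 16383/36567 = 32416/(1/24301) + 16383*(1/36567) = 32416/(1/24301) + 5461/12189 = 32416*24301 + 5461/12189 = 787741216 + 5461/12189 = 9601777687285/12189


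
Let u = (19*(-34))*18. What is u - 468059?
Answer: -479687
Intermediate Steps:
u = -11628 (u = -646*18 = -11628)
u - 468059 = -11628 - 468059 = -479687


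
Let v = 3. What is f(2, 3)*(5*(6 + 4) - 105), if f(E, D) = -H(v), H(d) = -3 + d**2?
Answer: 330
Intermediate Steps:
f(E, D) = -6 (f(E, D) = -(-3 + 3**2) = -(-3 + 9) = -1*6 = -6)
f(2, 3)*(5*(6 + 4) - 105) = -6*(5*(6 + 4) - 105) = -6*(5*10 - 105) = -6*(50 - 105) = -6*(-55) = 330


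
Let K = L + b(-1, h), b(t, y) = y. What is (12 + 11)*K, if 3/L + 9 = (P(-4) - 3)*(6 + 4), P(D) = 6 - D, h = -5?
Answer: -6946/61 ≈ -113.87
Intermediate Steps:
L = 3/61 (L = 3/(-9 + ((6 - 1*(-4)) - 3)*(6 + 4)) = 3/(-9 + ((6 + 4) - 3)*10) = 3/(-9 + (10 - 3)*10) = 3/(-9 + 7*10) = 3/(-9 + 70) = 3/61 ≈ 0.049180)
K = -302/61 (K = 3/61 - 5 = -302/61 ≈ -4.9508)
(12 + 11)*K = (12 + 11)*(-302/61) = 23*(-302/61) = -6946/61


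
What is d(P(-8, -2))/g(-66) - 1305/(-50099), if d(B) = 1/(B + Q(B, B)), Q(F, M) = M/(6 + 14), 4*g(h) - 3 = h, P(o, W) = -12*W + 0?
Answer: 668365/28406133 ≈ 0.023529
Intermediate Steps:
P(o, W) = -12*W
g(h) = 3/4 + h/4
Q(F, M) = M/20
d(B) = 20/(21*B) (d(B) = 1/(B + B/20) = 1/(21*B/20) = 20/(21*B))
d(P(-8, -2))/g(-66) - 1305/(-50099) = (20/(21*((-12*(-2)))))/(3/4 + (1/4)*(-66)) - 1305/(-50099) = ((20/21)/24)/(3/4 - 33/2) - 1305*(-1/50099) = ((20/21)*(1/24))/(-63/4) + 1305/50099 = (5/126)*(-4/63) + 1305/50099 = -10/3969 + 1305/50099 = 668365/28406133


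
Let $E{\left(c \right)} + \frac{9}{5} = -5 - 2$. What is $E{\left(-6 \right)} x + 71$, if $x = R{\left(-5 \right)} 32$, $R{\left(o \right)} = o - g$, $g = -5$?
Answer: $71$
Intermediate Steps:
$R{\left(o \right)} = 5 + o$ ($R{\left(o \right)} = o - -5 = o + 5 = 5 + o$)
$E{\left(c \right)} = - \frac{44}{5}$ ($E{\left(c \right)} = - \frac{9}{5} - 7 = - \frac{44}{5}$)
$x = 0$ ($x = \left(5 - 5\right) 32 = 0 \cdot 32 = 0$)
$E{\left(-6 \right)} x + 71 = \left(- \frac{44}{5}\right) 0 + 71 = 0 + 71 = 71$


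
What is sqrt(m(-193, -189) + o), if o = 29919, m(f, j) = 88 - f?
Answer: 10*sqrt(302) ≈ 173.78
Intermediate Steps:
sqrt(m(-193, -189) + o) = sqrt((88 - 1*(-193)) + 29919) = sqrt((88 + 193) + 29919) = sqrt(281 + 29919) = sqrt(30200) = 10*sqrt(302)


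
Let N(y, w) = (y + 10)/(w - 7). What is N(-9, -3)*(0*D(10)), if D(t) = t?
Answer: 0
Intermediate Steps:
N(y, w) = (10 + y)/(-7 + w)
N(-9, -3)*(0*D(10)) = ((10 - 9)/(-7 - 3))*(0*10) = (1/(-10))*0 = -1/10*1*0 = -1/10*0 = 0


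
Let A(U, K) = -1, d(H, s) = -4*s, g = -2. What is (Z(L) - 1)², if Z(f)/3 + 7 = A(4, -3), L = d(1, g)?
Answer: 625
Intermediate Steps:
L = 8 (L = -4*(-2) = 8)
Z(f) = -24 (Z(f) = -21 + 3*(-1) = -21 - 3 = -24)
(Z(L) - 1)² = (-24 - 1)² = (-25)² = 625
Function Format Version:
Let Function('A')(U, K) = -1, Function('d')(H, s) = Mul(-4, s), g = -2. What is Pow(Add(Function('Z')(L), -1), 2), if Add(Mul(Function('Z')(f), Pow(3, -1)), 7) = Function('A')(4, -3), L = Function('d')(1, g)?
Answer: 625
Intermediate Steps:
L = 8 (L = Mul(-4, -2) = 8)
Function('Z')(f) = -24 (Function('Z')(f) = Add(-21, Mul(3, -1)) = Add(-21, -3) = -24)
Pow(Add(Function('Z')(L), -1), 2) = Pow(Add(-24, -1), 2) = Pow(-25, 2) = 625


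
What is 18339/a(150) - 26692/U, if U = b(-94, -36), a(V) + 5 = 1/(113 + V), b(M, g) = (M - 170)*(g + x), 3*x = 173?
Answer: -574028849/156585 ≈ -3665.9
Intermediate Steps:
x = 173/3 (x = (1/3)*173 = 173/3 ≈ 57.667)
b(M, g) = (-170 + M)*(173/3 + g) (b(M, g) = (M - 170)*(g + 173/3) = (-170 + M)*(173/3 + g))
a(V) = -5 + 1/(113 + V)
U = -5720 (U = -29410/3 - 170*(-36) + (173/3)*(-94) - 94*(-36) = -29410/3 + 6120 - 16262/3 + 3384 = -5720)
18339/a(150) - 26692/U = 18339/(((-564 - 5*150)/(113 + 150))) - 26692/(-5720) = 18339/(((-564 - 750)/263)) - 26692*(-1/5720) = 18339/(((1/263)*(-1314))) + 6673/1430 = 18339/(-1314/263) + 6673/1430 = 18339*(-263/1314) + 6673/1430 = -1607719/438 + 6673/1430 = -574028849/156585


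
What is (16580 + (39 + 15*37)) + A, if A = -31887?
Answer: -14713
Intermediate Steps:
(16580 + (39 + 15*37)) + A = (16580 + (39 + 15*37)) - 31887 = (16580 + (39 + 555)) - 31887 = (16580 + 594) - 31887 = 17174 - 31887 = -14713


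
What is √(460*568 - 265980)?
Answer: 10*I*√47 ≈ 68.557*I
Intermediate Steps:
√(460*568 - 265980) = √(261280 - 265980) = √(-4700) = 10*I*√47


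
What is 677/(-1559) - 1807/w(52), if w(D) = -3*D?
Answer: 208577/18708 ≈ 11.149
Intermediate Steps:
677/(-1559) - 1807/w(52) = 677/(-1559) - 1807/((-3*52)) = 677*(-1/1559) - 1807/(-156) = -677/1559 - 1807*(-1/156) = -677/1559 + 139/12 = 208577/18708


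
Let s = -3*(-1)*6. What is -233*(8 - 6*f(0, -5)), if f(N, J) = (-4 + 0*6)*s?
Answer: -102520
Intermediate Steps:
s = 18 (s = 3*6 = 18)
f(N, J) = -72 (f(N, J) = (-4 + 0*6)*18 = (-4 + 0)*18 = -4*18 = -72)
-233*(8 - 6*f(0, -5)) = -233*(8 - 6*(-72)) = -233*(8 + 432) = -233*440 = -102520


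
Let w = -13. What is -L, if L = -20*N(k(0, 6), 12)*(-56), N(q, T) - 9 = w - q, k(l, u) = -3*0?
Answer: 4480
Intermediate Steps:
k(l, u) = 0
N(q, T) = -4 - q (N(q, T) = 9 + (-13 - q) = -4 - q)
L = -4480 (L = -20*(-4 - 1*0)*(-56) = -20*(-4 + 0)*(-56) = -20*(-4)*(-56) = 80*(-56) = -4480)
-L = -1*(-4480) = 4480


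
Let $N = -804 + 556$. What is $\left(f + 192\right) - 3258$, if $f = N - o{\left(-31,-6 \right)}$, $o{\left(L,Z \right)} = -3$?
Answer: $-3311$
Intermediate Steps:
$N = -248$
$f = -245$ ($f = -248 - -3 = -248 + 3 = -245$)
$\left(f + 192\right) - 3258 = \left(-245 + 192\right) - 3258 = -53 - 3258 = -3311$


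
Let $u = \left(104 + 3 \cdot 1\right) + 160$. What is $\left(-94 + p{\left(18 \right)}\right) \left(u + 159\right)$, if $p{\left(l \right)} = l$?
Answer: $-32376$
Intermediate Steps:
$u = 267$ ($u = \left(104 + 3\right) + 160 = 107 + 160 = 267$)
$\left(-94 + p{\left(18 \right)}\right) \left(u + 159\right) = \left(-94 + 18\right) \left(267 + 159\right) = \left(-76\right) 426 = -32376$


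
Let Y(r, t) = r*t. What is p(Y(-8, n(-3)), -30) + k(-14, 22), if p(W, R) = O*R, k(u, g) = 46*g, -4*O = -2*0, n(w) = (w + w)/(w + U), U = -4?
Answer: 1012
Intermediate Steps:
n(w) = 2*w/(-4 + w) (n(w) = (w + w)/(w - 4) = (2*w)/(-4 + w) = 2*w/(-4 + w))
O = 0 (O = -(-1)*0/2 = -1/4*0 = 0)
p(W, R) = 0 (p(W, R) = 0*R = 0)
p(Y(-8, n(-3)), -30) + k(-14, 22) = 0 + 46*22 = 0 + 1012 = 1012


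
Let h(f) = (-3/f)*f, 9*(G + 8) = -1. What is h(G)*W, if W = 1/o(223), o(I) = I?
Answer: -3/223 ≈ -0.013453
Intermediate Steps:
G = -73/9 (G = -8 + (1/9)*(-1) = -8 - 1/9 = -73/9 ≈ -8.1111)
W = 1/223 ≈ 0.0044843
h(f) = -3
h(G)*W = -3*1/223 = -3/223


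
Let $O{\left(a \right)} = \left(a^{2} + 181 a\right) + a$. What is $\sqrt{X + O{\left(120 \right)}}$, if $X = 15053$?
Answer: $\sqrt{51293} \approx 226.48$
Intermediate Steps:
$O{\left(a \right)} = a^{2} + 182 a$
$\sqrt{X + O{\left(120 \right)}} = \sqrt{15053 + 120 \left(182 + 120\right)} = \sqrt{15053 + 120 \cdot 302} = \sqrt{15053 + 36240} = \sqrt{51293}$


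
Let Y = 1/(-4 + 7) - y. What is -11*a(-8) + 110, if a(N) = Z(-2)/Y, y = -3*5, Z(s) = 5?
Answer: 4895/46 ≈ 106.41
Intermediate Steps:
y = -15
Y = 46/3 (Y = 1/(-4 + 7) - 1*(-15) = 1/3 + 15 = ⅓ + 15 = 46/3 ≈ 15.333)
a(N) = 15/46 (a(N) = 5/(46/3) = 5*(3/46) = 15/46)
-11*a(-8) + 110 = -11*15/46 + 110 = -165/46 + 110 = 4895/46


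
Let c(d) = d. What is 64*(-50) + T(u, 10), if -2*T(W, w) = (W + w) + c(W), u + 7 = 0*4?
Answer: -3198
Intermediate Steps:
u = -7 (u = -7 + 0*4 = -7 + 0 = -7)
T(W, w) = -W - w/2 (T(W, w) = -((W + w) + W)/2 = -(w + 2*W)/2 = -W - w/2)
64*(-50) + T(u, 10) = 64*(-50) + (-1*(-7) - ½*10) = -3200 + (7 - 5) = -3200 + 2 = -3198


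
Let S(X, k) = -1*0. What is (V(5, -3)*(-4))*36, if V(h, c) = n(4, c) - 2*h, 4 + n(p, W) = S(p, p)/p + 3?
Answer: 1584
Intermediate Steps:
S(X, k) = 0
n(p, W) = -1 (n(p, W) = -4 + (0/p + 3) = -4 + (0 + 3) = -4 + 3 = -1)
V(h, c) = -1 - 2*h
(V(5, -3)*(-4))*36 = ((-1 - 2*5)*(-4))*36 = ((-1 - 10)*(-4))*36 = -11*(-4)*36 = 44*36 = 1584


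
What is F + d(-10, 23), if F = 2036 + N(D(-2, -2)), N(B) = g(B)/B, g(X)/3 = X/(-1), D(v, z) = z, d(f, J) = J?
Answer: 2056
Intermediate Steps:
g(X) = -3*X (g(X) = 3*(X/(-1)) = 3*(X*(-1)) = 3*(-X) = -3*X)
N(B) = -3 (N(B) = (-3*B)/B = -3)
F = 2033 (F = 2036 - 3 = 2033)
F + d(-10, 23) = 2033 + 23 = 2056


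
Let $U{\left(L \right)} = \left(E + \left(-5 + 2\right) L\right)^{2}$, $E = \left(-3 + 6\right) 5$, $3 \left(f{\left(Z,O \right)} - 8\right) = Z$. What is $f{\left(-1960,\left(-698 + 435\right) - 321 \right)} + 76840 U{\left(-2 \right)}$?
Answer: $\frac{101657384}{3} \approx 3.3886 \cdot 10^{7}$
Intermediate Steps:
$f{\left(Z,O \right)} = 8 + \frac{Z}{3}$
$E = 15$ ($E = 3 \cdot 5 = 15$)
$U{\left(L \right)} = \left(15 - 3 L\right)^{2}$ ($U{\left(L \right)} = \left(15 + \left(-5 + 2\right) L\right)^{2} = \left(15 - 3 L\right)^{2}$)
$f{\left(-1960,\left(-698 + 435\right) - 321 \right)} + 76840 U{\left(-2 \right)} = \left(8 + \frac{1}{3} \left(-1960\right)\right) + 76840 \cdot 9 \left(-5 - 2\right)^{2} = \left(8 - \frac{1960}{3}\right) + 76840 \cdot 9 \left(-7\right)^{2} = - \frac{1936}{3} + 76840 \cdot 9 \cdot 49 = - \frac{1936}{3} + 76840 \cdot 441 = - \frac{1936}{3} + 33886440 = \frac{101657384}{3}$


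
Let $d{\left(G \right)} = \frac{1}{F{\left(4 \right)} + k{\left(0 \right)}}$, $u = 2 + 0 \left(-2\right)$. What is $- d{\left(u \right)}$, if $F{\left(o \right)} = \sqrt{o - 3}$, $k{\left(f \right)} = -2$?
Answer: $1$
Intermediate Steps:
$u = 2$ ($u = 2 + 0 = 2$)
$F{\left(o \right)} = \sqrt{-3 + o}$
$d{\left(G \right)} = -1$ ($d{\left(G \right)} = \frac{1}{\sqrt{-3 + 4} - 2} = \frac{1}{\sqrt{1} - 2} = \frac{1}{1 - 2} = \frac{1}{-1} = -1$)
$- d{\left(u \right)} = \left(-1\right) \left(-1\right) = 1$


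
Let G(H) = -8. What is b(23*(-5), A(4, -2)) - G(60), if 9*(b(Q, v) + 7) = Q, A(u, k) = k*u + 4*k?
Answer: -106/9 ≈ -11.778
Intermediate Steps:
A(u, k) = 4*k + k*u
b(Q, v) = -7 + Q/9
b(23*(-5), A(4, -2)) - G(60) = (-7 + (23*(-5))/9) - 1*(-8) = (-7 + (1/9)*(-115)) + 8 = (-7 - 115/9) + 8 = -178/9 + 8 = -106/9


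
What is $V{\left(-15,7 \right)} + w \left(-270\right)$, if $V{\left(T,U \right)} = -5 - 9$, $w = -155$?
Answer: $41836$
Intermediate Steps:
$V{\left(T,U \right)} = -14$ ($V{\left(T,U \right)} = -5 - 9 = -14$)
$V{\left(-15,7 \right)} + w \left(-270\right) = -14 - -41850 = -14 + 41850 = 41836$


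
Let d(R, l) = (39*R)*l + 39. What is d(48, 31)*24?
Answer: 1393704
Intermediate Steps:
d(R, l) = 39 + 39*R*l (d(R, l) = 39*R*l + 39 = 39 + 39*R*l)
d(48, 31)*24 = (39 + 39*48*31)*24 = (39 + 58032)*24 = 58071*24 = 1393704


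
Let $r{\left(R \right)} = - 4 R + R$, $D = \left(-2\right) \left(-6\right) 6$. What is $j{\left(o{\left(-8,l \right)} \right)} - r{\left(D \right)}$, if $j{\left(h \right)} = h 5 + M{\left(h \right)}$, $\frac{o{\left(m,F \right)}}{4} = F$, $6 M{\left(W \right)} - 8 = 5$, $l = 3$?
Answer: $\frac{1669}{6} \approx 278.17$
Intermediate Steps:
$M{\left(W \right)} = \frac{13}{6}$ ($M{\left(W \right)} = \frac{4}{3} + \frac{1}{6} \cdot 5 = \frac{4}{3} + \frac{5}{6} = \frac{13}{6}$)
$o{\left(m,F \right)} = 4 F$
$D = 72$ ($D = 12 \cdot 6 = 72$)
$j{\left(h \right)} = \frac{13}{6} + 5 h$ ($j{\left(h \right)} = h 5 + \frac{13}{6} = 5 h + \frac{13}{6} = \frac{13}{6} + 5 h$)
$r{\left(R \right)} = - 3 R$
$j{\left(o{\left(-8,l \right)} \right)} - r{\left(D \right)} = \left(\frac{13}{6} + 5 \cdot 4 \cdot 3\right) - \left(-3\right) 72 = \left(\frac{13}{6} + 5 \cdot 12\right) - -216 = \left(\frac{13}{6} + 60\right) + 216 = \frac{373}{6} + 216 = \frac{1669}{6}$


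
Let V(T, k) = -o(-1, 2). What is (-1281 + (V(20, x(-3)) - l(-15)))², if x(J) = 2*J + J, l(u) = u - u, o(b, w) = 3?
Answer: 1648656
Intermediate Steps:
l(u) = 0
x(J) = 3*J
V(T, k) = -3 (V(T, k) = -1*3 = -3)
(-1281 + (V(20, x(-3)) - l(-15)))² = (-1281 + (-3 - 1*0))² = (-1281 + (-3 + 0))² = (-1281 - 3)² = (-1284)² = 1648656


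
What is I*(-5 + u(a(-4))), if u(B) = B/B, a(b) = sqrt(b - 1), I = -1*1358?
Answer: 5432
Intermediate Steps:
I = -1358
a(b) = sqrt(-1 + b)
u(B) = 1
I*(-5 + u(a(-4))) = -1358*(-5 + 1) = -1358*(-4) = 5432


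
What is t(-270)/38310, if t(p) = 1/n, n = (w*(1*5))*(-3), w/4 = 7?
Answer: -1/16090200 ≈ -6.2150e-8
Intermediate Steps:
w = 28 (w = 4*7 = 28)
n = -420 (n = (28*(1*5))*(-3) = (28*5)*(-3) = 140*(-3) = -420)
t(p) = -1/420 (t(p) = 1/(-420) = -1/420)
t(-270)/38310 = -1/420/38310 = -1/420*1/38310 = -1/16090200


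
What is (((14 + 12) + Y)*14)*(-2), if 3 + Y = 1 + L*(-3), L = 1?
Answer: -588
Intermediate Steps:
Y = -5 (Y = -3 + (1 + 1*(-3)) = -3 + (1 - 3) = -3 - 2 = -5)
(((14 + 12) + Y)*14)*(-2) = (((14 + 12) - 5)*14)*(-2) = ((26 - 5)*14)*(-2) = (21*14)*(-2) = 294*(-2) = -588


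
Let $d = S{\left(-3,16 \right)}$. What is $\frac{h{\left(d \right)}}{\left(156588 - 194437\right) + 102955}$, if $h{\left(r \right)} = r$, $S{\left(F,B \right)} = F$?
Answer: $- \frac{1}{21702} \approx -4.6079 \cdot 10^{-5}$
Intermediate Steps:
$d = -3$
$\frac{h{\left(d \right)}}{\left(156588 - 194437\right) + 102955} = - \frac{3}{\left(156588 - 194437\right) + 102955} = - \frac{3}{-37849 + 102955} = - \frac{3}{65106} = \left(-3\right) \frac{1}{65106} = - \frac{1}{21702}$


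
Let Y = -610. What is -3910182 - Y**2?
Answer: -4282282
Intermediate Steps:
-3910182 - Y**2 = -3910182 - 1*(-610)**2 = -3910182 - 1*372100 = -3910182 - 372100 = -4282282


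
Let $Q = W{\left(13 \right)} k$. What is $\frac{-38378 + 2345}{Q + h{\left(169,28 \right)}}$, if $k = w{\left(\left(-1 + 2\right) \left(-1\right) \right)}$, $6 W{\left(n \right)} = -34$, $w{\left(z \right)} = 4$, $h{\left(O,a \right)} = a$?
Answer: $- \frac{108099}{16} \approx -6756.2$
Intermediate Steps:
$W{\left(n \right)} = - \frac{17}{3}$ ($W{\left(n \right)} = \frac{1}{6} \left(-34\right) = - \frac{17}{3}$)
$k = 4$
$Q = - \frac{68}{3}$ ($Q = \left(- \frac{17}{3}\right) 4 = - \frac{68}{3} \approx -22.667$)
$\frac{-38378 + 2345}{Q + h{\left(169,28 \right)}} = \frac{-38378 + 2345}{- \frac{68}{3} + 28} = - \frac{36033}{\frac{16}{3}} = \left(-36033\right) \frac{3}{16} = - \frac{108099}{16}$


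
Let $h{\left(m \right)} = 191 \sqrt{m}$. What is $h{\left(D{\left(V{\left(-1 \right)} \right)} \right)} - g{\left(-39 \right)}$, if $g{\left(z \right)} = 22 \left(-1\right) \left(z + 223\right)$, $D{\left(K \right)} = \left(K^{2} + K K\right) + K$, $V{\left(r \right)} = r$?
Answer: $4239$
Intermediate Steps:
$D{\left(K \right)} = K + 2 K^{2}$ ($D{\left(K \right)} = \left(K^{2} + K^{2}\right) + K = 2 K^{2} + K = K + 2 K^{2}$)
$g{\left(z \right)} = -4906 - 22 z$ ($g{\left(z \right)} = - 22 \left(223 + z\right) = -4906 - 22 z$)
$h{\left(D{\left(V{\left(-1 \right)} \right)} \right)} - g{\left(-39 \right)} = 191 \sqrt{- (1 + 2 \left(-1\right))} - \left(-4906 - -858\right) = 191 \sqrt{- (1 - 2)} - \left(-4906 + 858\right) = 191 \sqrt{\left(-1\right) \left(-1\right)} - -4048 = 191 \sqrt{1} + 4048 = 191 \cdot 1 + 4048 = 191 + 4048 = 4239$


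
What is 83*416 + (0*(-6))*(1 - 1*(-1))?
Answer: 34528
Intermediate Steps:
83*416 + (0*(-6))*(1 - 1*(-1)) = 34528 + 0*(1 + 1) = 34528 + 0*2 = 34528 + 0 = 34528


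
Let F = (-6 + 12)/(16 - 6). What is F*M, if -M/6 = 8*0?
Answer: 0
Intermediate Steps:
M = 0 (M = -48*0 = -6*0 = 0)
F = 3/5 (F = 6/10 = 6*(1/10) = 3/5 ≈ 0.60000)
F*M = (3/5)*0 = 0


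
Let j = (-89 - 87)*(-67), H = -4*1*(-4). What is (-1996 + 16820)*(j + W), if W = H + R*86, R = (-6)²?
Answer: 220936896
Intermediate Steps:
R = 36
H = 16 (H = -4*(-4) = 16)
j = 11792 (j = -176*(-67) = 11792)
W = 3112 (W = 16 + 36*86 = 16 + 3096 = 3112)
(-1996 + 16820)*(j + W) = (-1996 + 16820)*(11792 + 3112) = 14824*14904 = 220936896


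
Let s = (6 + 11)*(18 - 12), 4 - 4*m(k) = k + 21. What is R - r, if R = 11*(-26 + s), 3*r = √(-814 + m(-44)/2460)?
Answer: 836 - I*√547331755/2460 ≈ 836.0 - 9.5102*I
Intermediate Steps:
m(k) = -17/4 - k/4 (m(k) = 1 - (k + 21)/4 = 1 - (21 + k)/4 = 1 + (-21/4 - k/4) = -17/4 - k/4)
s = 102 (s = 17*6 = 102)
r = I*√547331755/2460 (r = √(-814 + (-17/4 - ¼*(-44))/2460)/3 = √(-814 + (-17/4 + 11)*(1/2460))/3 = √(-814 + (27/4)*(1/2460))/3 = √(-814 + 9/3280)/3 = √(-2669911/3280)/3 = (I*√547331755/820)/3 = I*√547331755/2460 ≈ 9.5102*I)
R = 836 (R = 11*(-26 + 102) = 11*76 = 836)
R - r = 836 - I*√547331755/2460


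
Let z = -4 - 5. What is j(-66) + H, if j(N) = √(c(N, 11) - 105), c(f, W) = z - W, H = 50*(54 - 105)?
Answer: -2550 + 5*I*√5 ≈ -2550.0 + 11.18*I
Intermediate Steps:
H = -2550 (H = 50*(-51) = -2550)
z = -9
c(f, W) = -9 - W
j(N) = 5*I*√5 (j(N) = √((-9 - 1*11) - 105) = √((-9 - 11) - 105) = √(-20 - 105) = √(-125) = 5*I*√5)
j(-66) + H = 5*I*√5 - 2550 = -2550 + 5*I*√5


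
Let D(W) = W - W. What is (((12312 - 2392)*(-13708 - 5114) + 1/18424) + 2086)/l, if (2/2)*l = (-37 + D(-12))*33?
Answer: 3439984725295/22495704 ≈ 1.5292e+5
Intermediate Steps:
D(W) = 0
l = -1221 (l = (-37 + 0)*33 = -37*33 = -1221)
(((12312 - 2392)*(-13708 - 5114) + 1/18424) + 2086)/l = (((12312 - 2392)*(-13708 - 5114) + 1/18424) + 2086)/(-1221) = ((9920*(-18822) + 1/18424) + 2086)*(-1/1221) = ((-186714240 + 1/18424) + 2086)*(-1/1221) = (-3440023157759/18424 + 2086)*(-1/1221) = -3439984725295/18424*(-1/1221) = 3439984725295/22495704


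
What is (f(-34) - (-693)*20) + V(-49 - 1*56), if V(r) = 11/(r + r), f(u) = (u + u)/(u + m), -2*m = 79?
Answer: 20375483/1470 ≈ 13861.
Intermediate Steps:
m = -79/2 (m = -½*79 = -79/2 ≈ -39.500)
f(u) = 2*u/(-79/2 + u) (f(u) = (u + u)/(u - 79/2) = (2*u)/(-79/2 + u) = 2*u/(-79/2 + u))
V(r) = 11/(2*r) (V(r) = 11/((2*r)) = 11*(1/(2*r)) = 11/(2*r))
(f(-34) - (-693)*20) + V(-49 - 1*56) = (4*(-34)/(-79 + 2*(-34)) - (-693)*20) + 11/(2*(-49 - 1*56)) = (4*(-34)/(-79 - 68) - 1*(-13860)) + 11/(2*(-49 - 56)) = (4*(-34)/(-147) + 13860) + (11/2)/(-105) = (4*(-34)*(-1/147) + 13860) + (11/2)*(-1/105) = (136/147 + 13860) - 11/210 = 2037556/147 - 11/210 = 20375483/1470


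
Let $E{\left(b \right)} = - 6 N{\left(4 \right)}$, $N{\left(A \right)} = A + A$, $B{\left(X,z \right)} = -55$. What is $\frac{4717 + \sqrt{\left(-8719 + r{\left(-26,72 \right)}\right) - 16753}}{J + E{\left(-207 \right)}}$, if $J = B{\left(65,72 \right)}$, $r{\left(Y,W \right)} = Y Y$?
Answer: $- \frac{4717}{103} - \frac{2 i \sqrt{6199}}{103} \approx -45.796 - 1.5288 i$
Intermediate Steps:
$r{\left(Y,W \right)} = Y^{2}$
$N{\left(A \right)} = 2 A$
$J = -55$
$E{\left(b \right)} = -48$ ($E{\left(b \right)} = - 6 \cdot 2 \cdot 4 = \left(-6\right) 8 = -48$)
$\frac{4717 + \sqrt{\left(-8719 + r{\left(-26,72 \right)}\right) - 16753}}{J + E{\left(-207 \right)}} = \frac{4717 + \sqrt{\left(-8719 + \left(-26\right)^{2}\right) - 16753}}{-55 - 48} = \frac{4717 + \sqrt{\left(-8719 + 676\right) - 16753}}{-103} = \left(4717 + \sqrt{-8043 - 16753}\right) \left(- \frac{1}{103}\right) = \left(4717 + \sqrt{-24796}\right) \left(- \frac{1}{103}\right) = \left(4717 + 2 i \sqrt{6199}\right) \left(- \frac{1}{103}\right) = - \frac{4717}{103} - \frac{2 i \sqrt{6199}}{103}$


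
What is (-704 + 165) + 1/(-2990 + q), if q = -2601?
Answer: -3013550/5591 ≈ -539.00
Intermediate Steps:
(-704 + 165) + 1/(-2990 + q) = (-704 + 165) + 1/(-2990 - 2601) = -539 + 1/(-5591) = -539 - 1/5591 = -3013550/5591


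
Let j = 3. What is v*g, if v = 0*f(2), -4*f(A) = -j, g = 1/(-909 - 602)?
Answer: 0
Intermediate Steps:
g = -1/1511 (g = 1/(-1511) = -1/1511 ≈ -0.00066181)
f(A) = ¾ (f(A) = -(-1)*3/4 = -¼*(-3) = ¾)
v = 0 (v = 0*(¾) = 0)
v*g = 0*(-1/1511) = 0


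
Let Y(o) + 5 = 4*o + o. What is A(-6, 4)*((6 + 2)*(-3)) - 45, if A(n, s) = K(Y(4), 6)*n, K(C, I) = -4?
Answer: -621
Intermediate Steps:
Y(o) = -5 + 5*o (Y(o) = -5 + (4*o + o) = -5 + 5*o)
A(n, s) = -4*n
A(-6, 4)*((6 + 2)*(-3)) - 45 = (-4*(-6))*((6 + 2)*(-3)) - 45 = 24*(8*(-3)) - 45 = 24*(-24) - 45 = -576 - 45 = -621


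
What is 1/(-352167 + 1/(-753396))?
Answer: -753396/265321209133 ≈ -2.8396e-6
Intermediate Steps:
1/(-352167 + 1/(-753396)) = 1/(-352167 - 1/753396) = 1/(-265321209133/753396) = -753396/265321209133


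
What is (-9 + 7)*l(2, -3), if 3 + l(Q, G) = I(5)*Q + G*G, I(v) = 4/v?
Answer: -76/5 ≈ -15.200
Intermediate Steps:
l(Q, G) = -3 + G² + 4*Q/5 (l(Q, G) = -3 + ((4/5)*Q + G*G) = -3 + ((4*(⅕))*Q + G²) = -3 + (4*Q/5 + G²) = -3 + (G² + 4*Q/5) = -3 + G² + 4*Q/5)
(-9 + 7)*l(2, -3) = (-9 + 7)*(-3 + (-3)² + (⅘)*2) = -2*(-3 + 9 + 8/5) = -2*38/5 = -76/5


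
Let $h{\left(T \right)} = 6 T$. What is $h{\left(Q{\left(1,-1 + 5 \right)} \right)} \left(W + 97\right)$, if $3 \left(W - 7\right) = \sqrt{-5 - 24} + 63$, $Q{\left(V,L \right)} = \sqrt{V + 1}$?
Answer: $2 \sqrt{2} \left(375 + i \sqrt{29}\right) \approx 1060.7 + 15.232 i$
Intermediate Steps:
$Q{\left(V,L \right)} = \sqrt{1 + V}$
$W = 28 + \frac{i \sqrt{29}}{3}$ ($W = 7 + \frac{\sqrt{-5 - 24} + 63}{3} = 7 + \frac{\sqrt{-29} + 63}{3} = 7 + \frac{i \sqrt{29} + 63}{3} = 7 + \frac{63 + i \sqrt{29}}{3} = 7 + \left(21 + \frac{i \sqrt{29}}{3}\right) = 28 + \frac{i \sqrt{29}}{3} \approx 28.0 + 1.7951 i$)
$h{\left(Q{\left(1,-1 + 5 \right)} \right)} \left(W + 97\right) = 6 \sqrt{1 + 1} \left(\left(28 + \frac{i \sqrt{29}}{3}\right) + 97\right) = 6 \sqrt{2} \left(125 + \frac{i \sqrt{29}}{3}\right)$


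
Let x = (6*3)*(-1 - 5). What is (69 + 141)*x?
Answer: -22680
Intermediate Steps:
x = -108 (x = 18*(-6) = -108)
(69 + 141)*x = (69 + 141)*(-108) = 210*(-108) = -22680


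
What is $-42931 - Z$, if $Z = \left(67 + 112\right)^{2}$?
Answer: $-74972$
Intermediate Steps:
$Z = 32041$ ($Z = 179^{2} = 32041$)
$-42931 - Z = -42931 - 32041 = -74972$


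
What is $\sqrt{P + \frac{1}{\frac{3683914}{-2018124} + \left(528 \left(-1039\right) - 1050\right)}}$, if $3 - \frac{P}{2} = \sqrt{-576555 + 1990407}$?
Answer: $\frac{2 \sqrt{461412693137044204592136 - 307608555366480598413121 \sqrt{353463}}}{554624697761} \approx 48.704 i$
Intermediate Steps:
$P = 6 - 4 \sqrt{353463}$ ($P = 6 - 2 \sqrt{-576555 + 1990407} = 6 - 2 \sqrt{1413852} = 6 - 2 \cdot 2 \sqrt{353463} = 6 - 4 \sqrt{353463} \approx -2372.1$)
$\sqrt{P + \frac{1}{\frac{3683914}{-2018124} + \left(528 \left(-1039\right) - 1050\right)}} = \sqrt{\left(6 - 4 \sqrt{353463}\right) + \frac{1}{\frac{3683914}{-2018124} + \left(528 \left(-1039\right) - 1050\right)}} = \sqrt{\left(6 - 4 \sqrt{353463}\right) + \frac{1}{3683914 \left(- \frac{1}{2018124}\right) - 549642}} = \sqrt{\left(6 - 4 \sqrt{353463}\right) + \frac{1}{- \frac{1841957}{1009062} - 549642}} = \sqrt{\left(6 - 4 \sqrt{353463}\right) + \frac{1}{- \frac{554624697761}{1009062}}} = \sqrt{\left(6 - 4 \sqrt{353463}\right) - \frac{1009062}{554624697761}} = \sqrt{\frac{3327747177504}{554624697761} - 4 \sqrt{353463}}$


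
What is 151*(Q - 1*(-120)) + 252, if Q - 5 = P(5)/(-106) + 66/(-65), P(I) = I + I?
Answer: 65315242/3445 ≈ 18959.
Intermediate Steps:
P(I) = 2*I
Q = 13402/3445 (Q = 5 + ((2*5)/(-106) + 66/(-65)) = 5 + (10*(-1/106) + 66*(-1/65)) = 5 + (-5/53 - 66/65) = 5 - 3823/3445 = 13402/3445 ≈ 3.8903)
151*(Q - 1*(-120)) + 252 = 151*(13402/3445 - 1*(-120)) + 252 = 151*(13402/3445 + 120) + 252 = 151*(426802/3445) + 252 = 64447102/3445 + 252 = 65315242/3445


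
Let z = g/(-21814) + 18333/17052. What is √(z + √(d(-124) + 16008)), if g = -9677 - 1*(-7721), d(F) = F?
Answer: √(22840754887587 + 745154434001432*√11)/4428242 ≈ 11.278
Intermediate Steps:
g = -1956 (g = -9677 + 7721 = -1956)
z = 10315947/8856484 (z = -1956/(-21814) + 18333/17052 = -1956*(-1/21814) + 18333*(1/17052) = 978/10907 + 873/812 = 10315947/8856484 ≈ 1.1648)
√(z + √(d(-124) + 16008)) = √(10315947/8856484 + √(-124 + 16008)) = √(10315947/8856484 + √15884) = √(10315947/8856484 + 38*√11)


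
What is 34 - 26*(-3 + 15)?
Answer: -278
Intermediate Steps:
34 - 26*(-3 + 15) = 34 - 26*12 = 34 - 312 = -278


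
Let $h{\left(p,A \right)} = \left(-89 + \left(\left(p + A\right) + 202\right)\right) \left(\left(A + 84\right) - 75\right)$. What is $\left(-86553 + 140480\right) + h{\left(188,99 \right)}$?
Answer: $97127$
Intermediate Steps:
$h{\left(p,A \right)} = \left(9 + A\right) \left(113 + A + p\right)$ ($h{\left(p,A \right)} = \left(-89 + \left(\left(A + p\right) + 202\right)\right) \left(\left(84 + A\right) - 75\right) = \left(-89 + \left(202 + A + p\right)\right) \left(9 + A\right) = \left(113 + A + p\right) \left(9 + A\right) = \left(9 + A\right) \left(113 + A + p\right)$)
$\left(-86553 + 140480\right) + h{\left(188,99 \right)} = \left(-86553 + 140480\right) + \left(1017 + 99^{2} + 9 \cdot 188 + 122 \cdot 99 + 99 \cdot 188\right) = 53927 + \left(1017 + 9801 + 1692 + 12078 + 18612\right) = 53927 + 43200 = 97127$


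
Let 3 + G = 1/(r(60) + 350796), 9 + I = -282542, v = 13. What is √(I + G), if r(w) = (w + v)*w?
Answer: I*√990116237496598/59196 ≈ 531.56*I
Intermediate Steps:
I = -282551 (I = -9 - 282542 = -282551)
r(w) = w*(13 + w) (r(w) = (w + 13)*w = (13 + w)*w = w*(13 + w))
G = -1065527/355176 (G = -3 + 1/(60*(13 + 60) + 350796) = -3 + 1/(60*73 + 350796) = -3 + 1/(4380 + 350796) = -3 + 1/355176 = -1065527/355176 ≈ -3.0000)
√(I + G) = √(-282551 - 1065527/355176) = √(-100356399503/355176) = I*√990116237496598/59196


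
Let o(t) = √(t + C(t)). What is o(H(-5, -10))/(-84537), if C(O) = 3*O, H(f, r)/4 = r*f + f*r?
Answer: -40/84537 ≈ -0.00047317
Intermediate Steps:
H(f, r) = 8*f*r (H(f, r) = 4*(r*f + f*r) = 4*(f*r + f*r) = 4*(2*f*r) = 8*f*r)
o(t) = 2*√t (o(t) = √(t + 3*t) = √(4*t) = 2*√t)
o(H(-5, -10))/(-84537) = (2*√(8*(-5)*(-10)))/(-84537) = (2*√400)*(-1/84537) = (2*20)*(-1/84537) = 40*(-1/84537) = -40/84537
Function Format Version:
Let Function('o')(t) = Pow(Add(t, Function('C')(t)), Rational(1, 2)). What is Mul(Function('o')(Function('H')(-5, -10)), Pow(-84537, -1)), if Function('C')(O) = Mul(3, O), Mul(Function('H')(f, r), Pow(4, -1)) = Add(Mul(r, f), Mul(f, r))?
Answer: Rational(-40, 84537) ≈ -0.00047317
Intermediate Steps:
Function('H')(f, r) = Mul(8, f, r) (Function('H')(f, r) = Mul(4, Add(Mul(r, f), Mul(f, r))) = Mul(4, Add(Mul(f, r), Mul(f, r))) = Mul(4, Mul(2, f, r)) = Mul(8, f, r))
Function('o')(t) = Mul(2, Pow(t, Rational(1, 2))) (Function('o')(t) = Pow(Add(t, Mul(3, t)), Rational(1, 2)) = Pow(Mul(4, t), Rational(1, 2)) = Mul(2, Pow(t, Rational(1, 2))))
Mul(Function('o')(Function('H')(-5, -10)), Pow(-84537, -1)) = Mul(Mul(2, Pow(Mul(8, -5, -10), Rational(1, 2))), Pow(-84537, -1)) = Mul(Mul(2, Pow(400, Rational(1, 2))), Rational(-1, 84537)) = Mul(Mul(2, 20), Rational(-1, 84537)) = Mul(40, Rational(-1, 84537)) = Rational(-40, 84537)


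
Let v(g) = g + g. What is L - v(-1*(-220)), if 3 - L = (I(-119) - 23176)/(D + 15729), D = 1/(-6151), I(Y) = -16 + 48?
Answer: -21068494171/48374539 ≈ -435.53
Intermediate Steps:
I(Y) = 32
v(g) = 2*g
D = -1/6151 ≈ -0.00016258
L = 216302989/48374539 (L = 3 - (32 - 23176)/(-1/6151 + 15729) = 3 - (-23144)/96749078/6151 = 3 - (-23144)*6151/96749078 = 3 - 1*(-71179372/48374539) = 3 + 71179372/48374539 = 216302989/48374539 ≈ 4.4714)
L - v(-1*(-220)) = 216302989/48374539 - 2*(-1*(-220)) = 216302989/48374539 - 2*220 = 216302989/48374539 - 1*440 = 216302989/48374539 - 440 = -21068494171/48374539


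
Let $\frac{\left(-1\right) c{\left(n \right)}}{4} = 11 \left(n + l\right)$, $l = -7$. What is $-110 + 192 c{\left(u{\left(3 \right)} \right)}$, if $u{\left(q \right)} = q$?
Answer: $33682$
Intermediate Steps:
$c{\left(n \right)} = 308 - 44 n$ ($c{\left(n \right)} = - 4 \cdot 11 \left(n - 7\right) = - 4 \cdot 11 \left(-7 + n\right) = - 4 \left(-77 + 11 n\right) = 308 - 44 n$)
$-110 + 192 c{\left(u{\left(3 \right)} \right)} = -110 + 192 \left(308 - 132\right) = -110 + 192 \cdot 176 = -110 + 33792 = 33682$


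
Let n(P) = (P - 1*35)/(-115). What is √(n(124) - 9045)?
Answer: 2*I*√29907590/115 ≈ 95.109*I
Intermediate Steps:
n(P) = 7/23 - P/115 (n(P) = (P - 35)*(-1/115) = (-35 + P)*(-1/115) = 7/23 - P/115)
√(n(124) - 9045) = √((7/23 - 1/115*124) - 9045) = √((7/23 - 124/115) - 9045) = √(-89/115 - 9045) = √(-1040264/115) = 2*I*√29907590/115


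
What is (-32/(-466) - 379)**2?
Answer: 7795300681/54289 ≈ 1.4359e+5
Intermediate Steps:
(-32/(-466) - 379)**2 = (-32*(-1/466) - 379)**2 = (16/233 - 379)**2 = (-88291/233)**2 = 7795300681/54289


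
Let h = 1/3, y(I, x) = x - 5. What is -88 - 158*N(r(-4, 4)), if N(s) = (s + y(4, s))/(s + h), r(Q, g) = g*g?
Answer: -17110/49 ≈ -349.18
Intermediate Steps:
y(I, x) = -5 + x
h = ⅓ ≈ 0.33333
r(Q, g) = g²
N(s) = (-5 + 2*s)/(⅓ + s) (N(s) = (s + (-5 + s))/(s + ⅓) = (-5 + 2*s)/(⅓ + s))
-88 - 158*N(r(-4, 4)) = -88 - 474*(-5 + 2*4²)/(1 + 3*4²) = -88 - 474*(-5 + 2*16)/(1 + 3*16) = -88 - 474*(-5 + 32)/(1 + 48) = -88 - 474*27/49 = -88 - 158*81/49 = -88 - 12798/49 = -17110/49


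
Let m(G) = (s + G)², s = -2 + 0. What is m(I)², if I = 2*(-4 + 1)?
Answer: 4096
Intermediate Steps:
s = -2
I = -6 (I = 2*(-3) = -6)
m(G) = (-2 + G)²
m(I)² = ((-2 - 6)²)² = ((-8)²)² = 64² = 4096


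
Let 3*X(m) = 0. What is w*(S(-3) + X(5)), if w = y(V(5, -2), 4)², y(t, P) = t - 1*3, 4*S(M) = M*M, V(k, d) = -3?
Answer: 81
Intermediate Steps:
X(m) = 0 (X(m) = (⅓)*0 = 0)
S(M) = M²/4 (S(M) = (M*M)/4 = M²/4)
y(t, P) = -3 + t (y(t, P) = t - 3 = -3 + t)
w = 36 (w = (-3 - 3)² = (-6)² = 36)
w*(S(-3) + X(5)) = 36*((¼)*(-3)² + 0) = 36*((¼)*9 + 0) = 36*(9/4 + 0) = 36*(9/4) = 81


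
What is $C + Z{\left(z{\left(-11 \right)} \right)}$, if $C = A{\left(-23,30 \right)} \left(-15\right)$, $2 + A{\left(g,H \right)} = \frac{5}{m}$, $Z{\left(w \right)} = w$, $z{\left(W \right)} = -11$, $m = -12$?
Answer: $\frac{101}{4} \approx 25.25$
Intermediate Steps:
$A{\left(g,H \right)} = - \frac{29}{12}$ ($A{\left(g,H \right)} = -2 + \frac{5}{-12} = -2 + 5 \left(- \frac{1}{12}\right) = -2 - \frac{5}{12} = - \frac{29}{12}$)
$C = \frac{145}{4}$ ($C = \left(- \frac{29}{12}\right) \left(-15\right) = \frac{145}{4} \approx 36.25$)
$C + Z{\left(z{\left(-11 \right)} \right)} = \frac{145}{4} - 11 = \frac{101}{4}$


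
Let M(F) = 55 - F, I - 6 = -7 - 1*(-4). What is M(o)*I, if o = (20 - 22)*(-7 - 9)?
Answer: 69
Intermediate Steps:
I = 3 (I = 6 + (-7 - 1*(-4)) = 6 + (-7 + 4) = 6 - 3 = 3)
o = 32 (o = -2*(-16) = 32)
M(o)*I = (55 - 1*32)*3 = (55 - 32)*3 = 23*3 = 69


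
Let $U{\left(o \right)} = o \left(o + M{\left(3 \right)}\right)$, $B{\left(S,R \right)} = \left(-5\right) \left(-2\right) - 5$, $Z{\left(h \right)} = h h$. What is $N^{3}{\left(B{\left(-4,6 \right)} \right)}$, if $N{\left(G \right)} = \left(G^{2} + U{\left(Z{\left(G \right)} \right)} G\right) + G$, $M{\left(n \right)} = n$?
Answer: $43986977000$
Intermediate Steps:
$Z{\left(h \right)} = h^{2}$
$B{\left(S,R \right)} = 5$ ($B{\left(S,R \right)} = 10 - 5 = 5$)
$U{\left(o \right)} = o \left(3 + o\right)$ ($U{\left(o \right)} = o \left(o + 3\right) = o \left(3 + o\right)$)
$N{\left(G \right)} = G + G^{2} + G^{3} \left(3 + G^{2}\right)$ ($N{\left(G \right)} = \left(G^{2} + G^{2} \left(3 + G^{2}\right) G\right) + G = \left(G^{2} + G^{3} \left(3 + G^{2}\right)\right) + G = G + G^{2} + G^{3} \left(3 + G^{2}\right)$)
$N^{3}{\left(B{\left(-4,6 \right)} \right)} = \left(5 \left(1 + 5 + 5^{2} \left(3 + 5^{2}\right)\right)\right)^{3} = \left(5 \left(1 + 5 + 25 \left(3 + 25\right)\right)\right)^{3} = \left(5 \left(1 + 5 + 25 \cdot 28\right)\right)^{3} = \left(5 \left(1 + 5 + 700\right)\right)^{3} = \left(5 \cdot 706\right)^{3} = 3530^{3} = 43986977000$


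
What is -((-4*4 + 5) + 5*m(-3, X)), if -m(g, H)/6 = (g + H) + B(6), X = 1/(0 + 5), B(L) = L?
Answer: 107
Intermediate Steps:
X = ⅕ (X = 1/5 = ⅕ ≈ 0.20000)
m(g, H) = -36 - 6*H - 6*g (m(g, H) = -6*((g + H) + 6) = -6*((H + g) + 6) = -6*(6 + H + g) = -36 - 6*H - 6*g)
-((-4*4 + 5) + 5*m(-3, X)) = -((-4*4 + 5) + 5*(-36 - 6*⅕ - 6*(-3))) = -((-16 + 5) + 5*(-36 - 6/5 + 18)) = -(-11 + 5*(-96/5)) = -(-11 - 96) = -1*(-107) = 107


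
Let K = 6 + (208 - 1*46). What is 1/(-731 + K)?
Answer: -1/563 ≈ -0.0017762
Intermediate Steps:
K = 168 (K = 6 + (208 - 46) = 6 + 162 = 168)
1/(-731 + K) = 1/(-731 + 168) = 1/(-563) = -1/563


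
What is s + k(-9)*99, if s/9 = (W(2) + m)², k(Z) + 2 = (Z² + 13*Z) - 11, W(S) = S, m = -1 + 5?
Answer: -4527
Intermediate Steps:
m = 4
k(Z) = -13 + Z² + 13*Z (k(Z) = -2 + ((Z² + 13*Z) - 11) = -2 + (-11 + Z² + 13*Z) = -13 + Z² + 13*Z)
s = 324 (s = 9*(2 + 4)² = 9*6² = 9*36 = 324)
s + k(-9)*99 = 324 + (-13 + (-9)² + 13*(-9))*99 = 324 + (-13 + 81 - 117)*99 = 324 - 49*99 = 324 - 4851 = -4527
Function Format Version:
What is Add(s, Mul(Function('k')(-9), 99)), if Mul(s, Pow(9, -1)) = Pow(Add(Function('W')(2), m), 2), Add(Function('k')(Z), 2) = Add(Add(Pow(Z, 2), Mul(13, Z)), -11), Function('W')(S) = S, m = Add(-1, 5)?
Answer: -4527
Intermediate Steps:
m = 4
Function('k')(Z) = Add(-13, Pow(Z, 2), Mul(13, Z)) (Function('k')(Z) = Add(-2, Add(Add(Pow(Z, 2), Mul(13, Z)), -11)) = Add(-2, Add(-11, Pow(Z, 2), Mul(13, Z))) = Add(-13, Pow(Z, 2), Mul(13, Z)))
s = 324 (s = Mul(9, Pow(Add(2, 4), 2)) = Mul(9, Pow(6, 2)) = Mul(9, 36) = 324)
Add(s, Mul(Function('k')(-9), 99)) = Add(324, Mul(Add(-13, Pow(-9, 2), Mul(13, -9)), 99)) = Add(324, Mul(Add(-13, 81, -117), 99)) = Add(324, Mul(-49, 99)) = Add(324, -4851) = -4527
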